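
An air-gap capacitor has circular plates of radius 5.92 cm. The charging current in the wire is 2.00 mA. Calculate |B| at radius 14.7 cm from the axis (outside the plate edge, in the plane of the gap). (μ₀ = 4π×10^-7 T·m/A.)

Between the plates the displacement current equals the wire current: I_d = 2.00 mA = 2.00×10^-3 A.
For r ≥ R the full I_d is enclosed: B = μ₀ I_d/(2πr) = (4π×10^-7)(2.00×10^-3)/(2π·0.147) = 2.72×10^-9 T.

2.72×10^-9 T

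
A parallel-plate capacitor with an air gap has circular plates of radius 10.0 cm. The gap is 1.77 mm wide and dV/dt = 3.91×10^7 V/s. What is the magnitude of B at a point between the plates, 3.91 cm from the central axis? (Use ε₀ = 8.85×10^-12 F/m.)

4.80×10^-9 T

With E = V/d, dE/dt = 2.209×10^10 V/(m·s) and πR² = 0.03142 m², giving I_d = ε₀ πR² dE/dt = 6.143×10^-3 A.
For r < R the Ampère–Maxwell law gives B(2πr) = μ₀ I_d (r²/R²), so B = μ₀ I_d r/(2πR²) = (4π×10^-7)(6.143×10^-3)(0.0391)/(2π·0.100²) = 4.80×10^-9 T.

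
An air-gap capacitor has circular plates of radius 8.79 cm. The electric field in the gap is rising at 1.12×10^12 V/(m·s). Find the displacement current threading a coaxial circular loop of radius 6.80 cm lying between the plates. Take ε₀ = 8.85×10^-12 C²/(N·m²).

Through the whole plate area (πR² = 0.02427 m²), I_d = ε₀ πR² dE/dt = 0.2406 A.
Through an area πr² the displacement current is I_d·(πr²/πR²) = I_d (r/R)² = 0.144 A.

0.144 A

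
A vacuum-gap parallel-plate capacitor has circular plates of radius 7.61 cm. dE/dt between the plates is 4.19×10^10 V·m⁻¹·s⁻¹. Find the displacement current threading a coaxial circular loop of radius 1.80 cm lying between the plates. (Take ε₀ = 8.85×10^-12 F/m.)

Through the whole plate area (πR² = 0.01819 m²), I_d = ε₀ πR² dE/dt = 6.745×10^-3 A.
Through an area πr² the displacement current is I_d·(πr²/πR²) = I_d (r/R)² = 3.77×10^-4 A.

3.77×10^-4 A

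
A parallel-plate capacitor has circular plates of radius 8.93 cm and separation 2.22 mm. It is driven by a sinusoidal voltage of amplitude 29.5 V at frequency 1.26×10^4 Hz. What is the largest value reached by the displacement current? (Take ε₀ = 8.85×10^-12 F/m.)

2.33×10^-4 A

The displacement current equals the conduction current C dV/dt, which peaks at C V₀ ω.
With C = ε₀A/d = (8.85×10^-12)(0.02505)/(2.22×10^-3) = 9.986×10^-11 F and ω = 2πf = 7.917×10^4 rad/s, I_d,max = (9.986×10^-11)(29.5)(7.917×10^4) = 2.33×10^-4 A.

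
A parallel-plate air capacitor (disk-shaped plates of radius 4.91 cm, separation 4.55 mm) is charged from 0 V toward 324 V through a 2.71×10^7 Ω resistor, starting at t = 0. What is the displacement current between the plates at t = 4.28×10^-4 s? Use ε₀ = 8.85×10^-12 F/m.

4.09×10^-6 A

With C = ε₀A/d = (8.85×10^-12)(7.574×10^-3)/(4.55×10^-3) = 1.473×10^-11 F, the time constant is τ = RC = 3.992×10^-4 s, so t/τ = 1.072 and e^(−t/τ) = 0.3423.
I_d = I_cond = (V₀/R) e^(−t/τ) = (1.196×10^-5)(0.3423) = 4.09×10^-6 A.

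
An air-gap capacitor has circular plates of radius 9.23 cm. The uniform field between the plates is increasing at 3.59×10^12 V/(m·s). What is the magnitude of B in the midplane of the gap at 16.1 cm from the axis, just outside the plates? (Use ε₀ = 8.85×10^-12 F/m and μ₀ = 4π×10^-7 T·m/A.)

Total displacement current: I_d = ε₀(πR²)(dE/dt) = (8.85×10^-12)(0.02676)(3.59×10^12) = 0.8502 A.
With r > R the enclosed displacement current is the full I_d; B = μ₀ I_d / (2πr) = 1.06×10^-6 T.

1.06×10^-6 T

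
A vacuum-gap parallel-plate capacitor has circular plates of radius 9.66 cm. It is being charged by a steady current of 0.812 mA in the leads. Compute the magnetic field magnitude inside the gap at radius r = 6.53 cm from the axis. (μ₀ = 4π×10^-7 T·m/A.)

1.14×10^-9 T

By continuity the displacement current in the gap matches the conduction current: I_d = 8.12×10^-4 A.
∮B·dl = μ₀ I_d,enc with I_d,enc = I_d r²/R² = 3.710×10^-4 A; so B = μ₀ I_d,enc/(2πr) = 1.14×10^-9 T.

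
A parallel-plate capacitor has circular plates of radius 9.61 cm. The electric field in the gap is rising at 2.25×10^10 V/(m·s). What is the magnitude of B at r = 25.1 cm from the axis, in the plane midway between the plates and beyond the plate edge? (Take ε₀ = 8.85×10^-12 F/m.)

Through the whole plate area (πR² = 0.02901 m²), I_d = ε₀ πR² dE/dt = 5.777×10^-3 A.
With r > R the enclosed displacement current is the full I_d; B = μ₀ I_d / (2πr) = 4.60×10^-9 T.

4.60×10^-9 T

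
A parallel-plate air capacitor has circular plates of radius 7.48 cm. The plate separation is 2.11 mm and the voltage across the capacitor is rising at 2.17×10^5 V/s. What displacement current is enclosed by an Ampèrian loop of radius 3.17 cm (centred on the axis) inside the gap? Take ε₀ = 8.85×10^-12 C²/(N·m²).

2.87×10^-6 A

With E = V/d, dE/dt = 1.028×10^8 V/(m·s) and πR² = 0.01758 m², giving I_d = ε₀ πR² dE/dt = 1.599×10^-5 A.
Since J_d is uniform, the enclosed fraction is (r/R)² = 0.1796, giving I_d,enc = 2.87×10^-6 A.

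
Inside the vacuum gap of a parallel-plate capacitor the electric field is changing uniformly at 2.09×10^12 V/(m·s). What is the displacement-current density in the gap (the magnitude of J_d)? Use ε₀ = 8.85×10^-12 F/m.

The displacement-current density is ε₀ ∂E/∂t = (8.85×10^-12)(2.09×10^12) = 18.5 A/m².

18.5 A/m²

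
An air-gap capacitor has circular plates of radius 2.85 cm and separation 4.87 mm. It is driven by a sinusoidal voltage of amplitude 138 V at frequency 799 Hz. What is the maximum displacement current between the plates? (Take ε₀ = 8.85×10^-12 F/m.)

3.21×10^-6 A

(dE/dt)_max = V₀ω/d = 1.423×10^8 V/(m·s); ω = 2πf = 5020 rad/s.
I_d,max = ε₀ A (dE/dt)_max = (8.85×10^-12)(2.552×10^-3)(1.423×10^8) = 3.21×10^-6 A.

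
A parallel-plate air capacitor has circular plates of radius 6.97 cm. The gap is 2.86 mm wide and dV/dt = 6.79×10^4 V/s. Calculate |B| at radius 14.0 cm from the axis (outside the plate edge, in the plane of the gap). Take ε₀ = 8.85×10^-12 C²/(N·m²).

With E = V/d, dE/dt = 2.374×10^7 V/(m·s) and πR² = 0.01526 m², giving I_d = ε₀ πR² dE/dt = 3.206×10^-6 A.
For r ≥ R the full I_d is enclosed: B = μ₀ I_d/(2πr) = (4π×10^-7)(3.206×10^-6)/(2π·0.140) = 4.58×10^-12 T.

4.58×10^-12 T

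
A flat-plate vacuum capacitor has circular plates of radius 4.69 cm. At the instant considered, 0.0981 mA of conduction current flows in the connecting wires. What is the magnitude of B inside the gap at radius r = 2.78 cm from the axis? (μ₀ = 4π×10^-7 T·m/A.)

No conduction current crosses the gap, so I_d there equals the 9.81×10^-5 A in the leads.
An Ampèrian loop of radius r encloses a fraction (r/R)² of I_d. Then B·2πr = μ₀ I_d (r/R)², giving B = μ₀ I_d r/(2πR²) = 2.48×10^-10 T.

2.48×10^-10 T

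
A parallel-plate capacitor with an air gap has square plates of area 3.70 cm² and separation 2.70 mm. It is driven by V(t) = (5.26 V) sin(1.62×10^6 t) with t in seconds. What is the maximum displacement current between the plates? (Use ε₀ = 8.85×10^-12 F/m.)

1.03×10^-5 A

C = ε₀A/d = (8.85×10^-12)(3.70×10^-4)/(2.70×10^-3) = 1.213×10^-12 F; ω = 1.62×10^6 rad/s.
I_d = C dV/dt, so |I_d|_max = C V₀ ω = (1.213×10^-12)(5.26)(1.62×10^6) = 1.03×10^-5 A.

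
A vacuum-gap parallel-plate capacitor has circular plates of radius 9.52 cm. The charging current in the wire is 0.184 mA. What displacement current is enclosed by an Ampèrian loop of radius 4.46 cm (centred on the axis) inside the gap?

4.04×10^-5 A

By continuity the displacement current in the gap matches the conduction current: I_d = 1.84×10^-4 A.
Through an area πr² the displacement current is I_d·(πr²/πR²) = I_d (r/R)² = 4.04×10^-5 A.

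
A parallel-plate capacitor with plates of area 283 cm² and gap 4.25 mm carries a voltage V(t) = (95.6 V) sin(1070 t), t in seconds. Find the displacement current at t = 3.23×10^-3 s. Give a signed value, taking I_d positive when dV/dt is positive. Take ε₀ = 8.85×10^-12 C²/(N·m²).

-5.73×10^-6 A

C = ε₀A/d = (8.85×10^-12)(0.0283)/(4.25×10^-3) = 5.893×10^-11 F. dV/dt = V₀ω·cos(ωt); at ωt = 3.4561 rad this factor is -0.9509.
I_d = C dV/dt = (5.893×10^-11)(95.6)(1070)(-0.9509) = -5.73×10^-6 A.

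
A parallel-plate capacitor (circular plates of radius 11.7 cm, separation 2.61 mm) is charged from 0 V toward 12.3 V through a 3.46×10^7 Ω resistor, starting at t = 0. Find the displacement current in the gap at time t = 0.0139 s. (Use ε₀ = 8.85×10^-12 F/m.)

2.26×10^-8 A

C = ε₀A/d = (8.85×10^-12)(0.04301)/(2.61×10^-3) = 1.458×10^-10 F, so τ = RC = 5.045×10^-3 s.
The conduction current is I(t) = (V₀/R) e^(−t/τ), and the displacement current between the plates equals it.
t/τ = 2.755; I_d = (12.3/3.46×10^7) · e^(−2.755) = (3.555×10^-7)(0.06361) = 2.26×10^-8 A.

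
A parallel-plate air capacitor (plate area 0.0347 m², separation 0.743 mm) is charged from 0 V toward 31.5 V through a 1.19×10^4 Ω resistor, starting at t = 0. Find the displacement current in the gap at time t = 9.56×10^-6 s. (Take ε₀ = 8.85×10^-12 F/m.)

3.79×10^-4 A

With C = ε₀A/d = (8.85×10^-12)(0.0347)/(7.43×10^-4) = 4.133×10^-10 F, the time constant is τ = RC = 4.918×10^-6 s, so t/τ = 1.944 and e^(−t/τ) = 0.1431.
I_d = I_cond = (V₀/R) e^(−t/τ) = (2.647×10^-3)(0.1431) = 3.79×10^-4 A.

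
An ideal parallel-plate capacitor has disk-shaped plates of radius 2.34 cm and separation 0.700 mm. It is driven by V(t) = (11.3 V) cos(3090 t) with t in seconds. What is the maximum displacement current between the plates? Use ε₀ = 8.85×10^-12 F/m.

(dE/dt)_max = V₀ω/d = 4.988×10^7 V/(m·s); ω = 3090 rad/s.
I_d,max = ε₀ A (dE/dt)_max = (8.85×10^-12)(1.720×10^-3)(4.988×10^7) = 7.59×10^-7 A.

7.59×10^-7 A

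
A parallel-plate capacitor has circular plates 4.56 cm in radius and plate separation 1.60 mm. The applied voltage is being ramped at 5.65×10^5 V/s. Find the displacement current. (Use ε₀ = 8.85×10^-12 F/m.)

E = V/d so dE/dt = (dV/dt)/d = 3.531×10^8 V/(m·s), and I_d = ε₀ A dE/dt = (8.85×10^-12)(6.533×10^-3)(3.531×10^8) = 2.04×10^-5 A.

2.04×10^-5 A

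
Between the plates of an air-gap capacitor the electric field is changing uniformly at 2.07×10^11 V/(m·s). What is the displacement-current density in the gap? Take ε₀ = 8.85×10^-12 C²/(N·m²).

1.83 A/m²

J_d = ε₀ dE/dt = (8.85×10^-12)(2.07×10^11) = 1.83 A/m².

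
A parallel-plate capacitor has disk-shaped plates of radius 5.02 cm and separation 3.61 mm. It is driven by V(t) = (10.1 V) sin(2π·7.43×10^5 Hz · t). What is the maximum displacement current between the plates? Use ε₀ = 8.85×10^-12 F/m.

C = ε₀A/d = (8.85×10^-12)(7.917×10^-3)/(3.61×10^-3) = 1.941×10^-11 F; ω = 2πf = 4.668×10^6 rad/s.
I_d = C dV/dt, so |I_d|_max = C V₀ ω = (1.941×10^-11)(10.1)(4.668×10^6) = 9.15×10^-4 A.

9.15×10^-4 A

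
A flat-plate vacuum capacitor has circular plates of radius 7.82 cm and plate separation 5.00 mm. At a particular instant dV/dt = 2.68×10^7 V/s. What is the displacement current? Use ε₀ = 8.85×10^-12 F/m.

9.11×10^-4 A

E = V/d so dE/dt = (dV/dt)/d = 5.360×10^9 V/(m·s), and I_d = ε₀ A dE/dt = (8.85×10^-12)(0.01921)(5.360×10^9) = 9.11×10^-4 A.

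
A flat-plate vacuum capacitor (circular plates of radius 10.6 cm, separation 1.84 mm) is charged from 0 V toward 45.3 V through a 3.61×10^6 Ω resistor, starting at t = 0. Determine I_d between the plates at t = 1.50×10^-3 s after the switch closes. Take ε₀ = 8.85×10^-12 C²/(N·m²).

1.09×10^-6 A

With C = ε₀A/d = (8.85×10^-12)(0.03530)/(1.84×10^-3) = 1.698×10^-10 F, the time constant is τ = RC = 6.130×10^-4 s, so t/τ = 2.447 and e^(−t/τ) = 0.08655.
I_d = I_cond = (V₀/R) e^(−t/τ) = (1.255×10^-5)(0.08655) = 1.09×10^-6 A.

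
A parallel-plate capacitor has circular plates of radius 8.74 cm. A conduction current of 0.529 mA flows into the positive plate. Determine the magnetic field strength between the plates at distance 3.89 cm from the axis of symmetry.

5.39×10^-10 T

By continuity the displacement current in the gap matches the conduction current: I_d = 5.29×10^-4 A.
For r < R the Ampère–Maxwell law gives B(2πr) = μ₀ I_d (r²/R²), so B = μ₀ I_d r/(2πR²) = (4π×10^-7)(5.29×10^-4)(0.0389)/(2π·0.0874²) = 5.39×10^-10 T.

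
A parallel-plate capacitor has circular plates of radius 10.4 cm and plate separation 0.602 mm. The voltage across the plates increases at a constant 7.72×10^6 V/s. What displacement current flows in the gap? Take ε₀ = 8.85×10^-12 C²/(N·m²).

E = V/d so dE/dt = (dV/dt)/d = 1.282×10^10 V/(m·s), and I_d = ε₀ A dE/dt = (8.85×10^-12)(0.03398)(1.282×10^10) = 3.86×10^-3 A.

3.86×10^-3 A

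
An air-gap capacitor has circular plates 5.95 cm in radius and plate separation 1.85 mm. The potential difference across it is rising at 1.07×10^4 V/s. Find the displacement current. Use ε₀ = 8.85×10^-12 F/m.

The field between the plates is E = V/d, so dE/dt = (1.07×10^4)/(1.85×10^-3 m) = 5.784×10^6 V/(m·s).
I_d = ε₀ A (dE/dt) = (8.85×10^-12)(0.01112)(5.784×10^6) = 5.69×10^-7 A.

5.69×10^-7 A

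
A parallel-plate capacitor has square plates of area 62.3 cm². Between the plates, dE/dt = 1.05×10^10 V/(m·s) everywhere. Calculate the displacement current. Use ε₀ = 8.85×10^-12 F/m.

5.79×10^-4 A

The displacement current is ε₀ times dΦ_E/dt = ε₀ A dE/dt = (8.85×10^-12)(6.23×10^-3)(1.05×10^10) = 5.79×10^-4 A.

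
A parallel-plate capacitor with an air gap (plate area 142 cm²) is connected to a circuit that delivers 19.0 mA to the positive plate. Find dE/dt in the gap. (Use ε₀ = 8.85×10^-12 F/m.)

The displacement current between the plates equals the conduction current, I_d = 19.0 mA.
Inverting I_d = ε₀ A dE/dt gives dE/dt = 0.0190 / (8.85×10^-12 · 0.0142) = 1.51×10^11 V/(m·s).

1.51×10^11 V/(m·s)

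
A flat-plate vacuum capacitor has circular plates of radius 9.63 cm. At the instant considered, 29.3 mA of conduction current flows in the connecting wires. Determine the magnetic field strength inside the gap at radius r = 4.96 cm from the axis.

No conduction current crosses the gap, so I_d there equals the 0.0293 A in the leads.
An Ampèrian loop of radius r encloses a fraction (r/R)² of I_d. Then B·2πr = μ₀ I_d (r/R)², giving B = μ₀ I_d r/(2πR²) = 3.13×10^-8 T.

3.13×10^-8 T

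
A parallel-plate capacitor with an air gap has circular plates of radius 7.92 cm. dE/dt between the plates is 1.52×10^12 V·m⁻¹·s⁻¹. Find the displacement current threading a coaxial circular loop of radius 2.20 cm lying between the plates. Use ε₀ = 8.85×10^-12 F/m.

0.0205 A

Total displacement current: I_d = ε₀(πR²)(dE/dt) = (8.85×10^-12)(0.01971)(1.52×10^12) = 0.2651 A.
Since J_d is uniform, the enclosed fraction is (r/R)² = 0.07716, giving I_d,enc = 0.0205 A.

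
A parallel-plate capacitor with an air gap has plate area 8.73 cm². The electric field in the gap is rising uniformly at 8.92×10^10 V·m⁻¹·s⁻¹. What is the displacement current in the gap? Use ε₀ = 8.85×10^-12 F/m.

With a uniform field, Φ_E = EA, so I_d = ε₀ A dE/dt = 6.89×10^-4 A.

6.89×10^-4 A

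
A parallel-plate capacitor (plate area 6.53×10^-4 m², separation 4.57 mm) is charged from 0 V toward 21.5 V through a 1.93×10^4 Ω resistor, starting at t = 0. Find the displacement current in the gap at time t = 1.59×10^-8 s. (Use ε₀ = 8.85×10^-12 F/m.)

C = ε₀A/d = (8.85×10^-12)(6.53×10^-4)/(4.57×10^-3) = 1.265×10^-12 F and τ = RC = 2.441×10^-8 s. I_d in the gap equals the RC charging current.
I_d(t) = (V₀/R) e^(−t/τ) = 1.114×10^-3 · e^(−0.6514) = 5.81×10^-4 A.

5.81×10^-4 A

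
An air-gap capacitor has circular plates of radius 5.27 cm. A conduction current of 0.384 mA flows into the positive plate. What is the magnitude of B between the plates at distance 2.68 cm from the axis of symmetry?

Between the plates the displacement current equals the wire current: I_d = 0.384 mA = 3.84×10^-4 A.
An Ampèrian loop of radius r encloses a fraction (r/R)² of I_d. Then B·2πr = μ₀ I_d (r/R)², giving B = μ₀ I_d r/(2πR²) = 7.41×10^-10 T.

7.41×10^-10 T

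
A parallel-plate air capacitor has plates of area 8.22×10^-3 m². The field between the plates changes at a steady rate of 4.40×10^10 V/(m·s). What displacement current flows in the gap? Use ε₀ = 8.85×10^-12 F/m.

3.20×10^-3 A

With a uniform field, Φ_E = EA, so I_d = ε₀ A dE/dt = 3.20×10^-3 A.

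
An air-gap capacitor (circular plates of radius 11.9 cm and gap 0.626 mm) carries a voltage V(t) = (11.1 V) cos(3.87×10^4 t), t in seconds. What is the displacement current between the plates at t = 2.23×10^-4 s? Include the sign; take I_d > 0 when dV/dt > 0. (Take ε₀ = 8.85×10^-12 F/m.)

dE/dt = (V₀ω/d)·−sin(ωt) with ωt = 8.6301 rad: (11.1)(3.87×10^4)(-0.7136)/(6.26×10^-4) = -4.897×10^8 V/(m·s).
I_d = ε₀ A dE/dt = (8.85×10^-12)(0.04449)(-4.897×10^8) = -1.93×10^-4 A.

-1.93×10^-4 A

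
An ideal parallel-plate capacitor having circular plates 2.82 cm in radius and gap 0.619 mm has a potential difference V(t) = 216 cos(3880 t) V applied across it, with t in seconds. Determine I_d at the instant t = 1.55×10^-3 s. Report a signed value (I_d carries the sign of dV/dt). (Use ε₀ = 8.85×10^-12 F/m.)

C = ε₀A/d = (8.85×10^-12)(2.498×10^-3)/(6.19×10^-4) = 3.571×10^-11 F. dV/dt = V₀ω·−sin(ωt); at ωt = 6.014 rad this factor is 0.2659.
I_d = C dV/dt = (3.571×10^-11)(216)(3880)(0.2659) = 7.96×10^-6 A.

7.96×10^-6 A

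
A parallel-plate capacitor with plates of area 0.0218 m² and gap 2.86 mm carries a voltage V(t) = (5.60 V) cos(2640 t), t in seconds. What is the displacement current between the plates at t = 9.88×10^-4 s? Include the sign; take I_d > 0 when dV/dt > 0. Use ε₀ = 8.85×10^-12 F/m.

-5.07×10^-7 A

C = ε₀A/d = (8.85×10^-12)(0.0218)/(2.86×10^-3) = 6.746×10^-11 F. dV/dt = V₀ω·−sin(ωt); at ωt = 2.60832 rad this factor is -0.5084.
I_d = C dV/dt = (6.746×10^-11)(5.60)(2640)(-0.5084) = -5.07×10^-7 A.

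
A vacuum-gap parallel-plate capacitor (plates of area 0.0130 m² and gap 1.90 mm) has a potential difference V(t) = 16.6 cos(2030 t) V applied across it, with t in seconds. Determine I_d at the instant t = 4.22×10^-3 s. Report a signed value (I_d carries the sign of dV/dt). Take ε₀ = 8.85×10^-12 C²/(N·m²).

-1.54×10^-6 A

C = ε₀A/d = (8.85×10^-12)(0.0130)/(1.90×10^-3) = 6.055×10^-11 F. dV/dt = V₀ω·−sin(ωt); at ωt = 8.5666 rad this factor is -0.7567.
I_d = C dV/dt = (6.055×10^-11)(16.6)(2030)(-0.7567) = -1.54×10^-6 A.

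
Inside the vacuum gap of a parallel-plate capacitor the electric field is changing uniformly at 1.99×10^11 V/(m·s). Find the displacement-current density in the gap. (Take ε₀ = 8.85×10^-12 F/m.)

1.76 A/m²

The displacement-current density is ε₀ ∂E/∂t = (8.85×10^-12)(1.99×10^11) = 1.76 A/m².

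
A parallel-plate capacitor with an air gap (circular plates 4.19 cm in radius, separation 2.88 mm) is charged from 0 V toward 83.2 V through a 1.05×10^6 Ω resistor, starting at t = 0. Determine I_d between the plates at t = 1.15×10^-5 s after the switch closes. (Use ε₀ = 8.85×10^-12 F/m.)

4.15×10^-5 A

C = ε₀A/d = (8.85×10^-12)(5.515×10^-3)/(2.88×10^-3) = 1.695×10^-11 F, so τ = RC = 1.780×10^-5 s.
The conduction current is I(t) = (V₀/R) e^(−t/τ), and the displacement current between the plates equals it.
t/τ = 0.6461; I_d = (83.2/1.05×10^6) · e^(−0.6461) = (7.924×10^-5)(0.5241) = 4.15×10^-5 A.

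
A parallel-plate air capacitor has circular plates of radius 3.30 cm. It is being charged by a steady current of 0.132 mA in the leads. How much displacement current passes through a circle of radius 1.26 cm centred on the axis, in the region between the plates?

1.92×10^-5 A

No conduction current crosses the gap, so I_d there equals the 1.32×10^-4 A in the leads.
The field is uniform, so I_d,enc = I_d (r/R)² = (1.32×10^-4)(1.26/3.30)² = 1.92×10^-5 A.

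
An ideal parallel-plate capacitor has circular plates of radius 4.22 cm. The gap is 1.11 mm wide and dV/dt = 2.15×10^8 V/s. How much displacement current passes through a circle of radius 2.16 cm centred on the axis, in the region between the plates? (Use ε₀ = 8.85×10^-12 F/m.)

2.51×10^-3 A

I_d = C dV/dt with C = ε₀πR²/d = 4.461×10^-11 F, so I_d = (4.461×10^-11)(2.15×10^8) = 9.591×10^-3 A.
Since J_d is uniform, the enclosed fraction is (r/R)² = 0.2620, giving I_d,enc = 2.51×10^-3 A.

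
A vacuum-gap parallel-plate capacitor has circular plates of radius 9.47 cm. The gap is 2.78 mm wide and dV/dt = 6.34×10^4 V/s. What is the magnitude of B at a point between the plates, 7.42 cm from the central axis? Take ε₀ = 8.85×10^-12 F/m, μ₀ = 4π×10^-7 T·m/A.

I_d = C dV/dt with C = ε₀πR²/d = 8.968×10^-11 F, so I_d = (8.968×10^-11)(6.34×10^4) = 5.686×10^-6 A.
An Ampèrian loop of radius r encloses a fraction (r/R)² of I_d. Then B·2πr = μ₀ I_d (r/R)², giving B = μ₀ I_d r/(2πR²) = 9.41×10^-12 T.

9.41×10^-12 T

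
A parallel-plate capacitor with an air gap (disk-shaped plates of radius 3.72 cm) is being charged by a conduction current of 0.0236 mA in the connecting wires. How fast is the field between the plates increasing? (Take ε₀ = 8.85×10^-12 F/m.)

The displacement current between the plates equals the conduction current, I_d = 0.0236 mA.
Inverting I_d = ε₀ A dE/dt gives dE/dt = 2.36×10^-5 / (8.85×10^-12 · 4.347×10^-3) = 6.13×10^8 V/(m·s).

6.13×10^8 V/(m·s)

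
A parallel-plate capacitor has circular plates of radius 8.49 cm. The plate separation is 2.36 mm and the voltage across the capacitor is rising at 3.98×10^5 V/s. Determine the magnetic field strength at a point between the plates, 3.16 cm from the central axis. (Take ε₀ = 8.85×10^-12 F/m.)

2.96×10^-11 T

I_d = C dV/dt with C = ε₀πR²/d = 8.490×10^-11 F, so I_d = (8.490×10^-11)(3.98×10^5) = 3.379×10^-5 A.
∮B·dl = μ₀ I_d,enc with I_d,enc = I_d r²/R² = 4.681×10^-6 A; so B = μ₀ I_d,enc/(2πr) = 2.96×10^-11 T.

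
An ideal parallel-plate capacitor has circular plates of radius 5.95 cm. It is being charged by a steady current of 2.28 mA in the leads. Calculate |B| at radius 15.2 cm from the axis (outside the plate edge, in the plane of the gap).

3.00×10^-9 T

Between the plates the displacement current equals the wire current: I_d = 2.28 mA = 2.28×10^-3 A.
Outside the plates the loop encloses all of I_d, so B·2πr = μ₀ I_d and B = 3.00×10^-9 T.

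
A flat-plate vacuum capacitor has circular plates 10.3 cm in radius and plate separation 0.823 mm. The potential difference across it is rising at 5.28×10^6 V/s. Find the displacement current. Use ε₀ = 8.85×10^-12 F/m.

1.89×10^-3 A

The field between the plates is E = V/d, so dE/dt = (5.28×10^6)/(8.23×10^-4 m) = 6.416×10^9 V/(m·s).
I_d = ε₀ A (dE/dt) = (8.85×10^-12)(0.03333)(6.416×10^9) = 1.89×10^-3 A.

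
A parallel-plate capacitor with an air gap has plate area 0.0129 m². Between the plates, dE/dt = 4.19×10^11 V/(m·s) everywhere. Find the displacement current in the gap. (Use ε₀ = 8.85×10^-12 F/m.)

I_d = ε₀ A (dE/dt) = (8.85×10^-12)(0.0129 m²)(4.19×10^11) = 0.0478 A.

0.0478 A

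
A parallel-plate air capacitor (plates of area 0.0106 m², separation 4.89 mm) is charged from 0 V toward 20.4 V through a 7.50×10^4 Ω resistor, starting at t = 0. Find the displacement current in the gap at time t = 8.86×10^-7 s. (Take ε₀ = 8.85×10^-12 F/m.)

1.47×10^-4 A

C = ε₀A/d = (8.85×10^-12)(0.0106)/(4.89×10^-3) = 1.918×10^-11 F and τ = RC = 1.438×10^-6 s. I_d in the gap equals the RC charging current.
I_d(t) = (V₀/R) e^(−t/τ) = 2.720×10^-4 · e^(−0.6161) = 1.47×10^-4 A.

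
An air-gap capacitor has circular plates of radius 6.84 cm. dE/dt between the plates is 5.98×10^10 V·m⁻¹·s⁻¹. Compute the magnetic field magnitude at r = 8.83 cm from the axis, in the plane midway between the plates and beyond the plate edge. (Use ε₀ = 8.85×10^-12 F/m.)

Through the whole plate area (πR² = 0.01470 m²), I_d = ε₀ πR² dE/dt = 7.780×10^-3 A.
For r ≥ R the full I_d is enclosed: B = μ₀ I_d/(2πr) = (4π×10^-7)(7.780×10^-3)/(2π·0.0883) = 1.76×10^-8 T.

1.76×10^-8 T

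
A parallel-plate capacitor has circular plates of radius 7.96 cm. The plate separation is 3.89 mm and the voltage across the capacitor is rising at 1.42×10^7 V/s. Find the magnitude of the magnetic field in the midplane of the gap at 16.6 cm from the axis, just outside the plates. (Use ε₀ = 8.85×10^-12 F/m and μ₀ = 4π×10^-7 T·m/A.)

With E = V/d, dE/dt = 3.650×10^9 V/(m·s) and πR² = 0.01991 m², giving I_d = ε₀ πR² dE/dt = 6.431×10^-4 A.
Outside the plates the loop encloses all of I_d, so B·2πr = μ₀ I_d and B = 7.75×10^-10 T.

7.75×10^-10 T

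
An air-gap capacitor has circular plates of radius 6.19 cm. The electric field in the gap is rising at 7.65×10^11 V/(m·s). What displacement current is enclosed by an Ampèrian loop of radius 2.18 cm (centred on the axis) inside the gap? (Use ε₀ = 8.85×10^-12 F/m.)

0.0101 A

I_d = ε₀ dΦ_E/dt = ε₀ πR² (dE/dt) = (8.85×10^-12)(0.01204)(7.65×10^11) = 0.08151 A through the full plate area.
The field is uniform, so I_d,enc = I_d (r/R)² = (0.08151)(2.18/6.19)² = 0.0101 A.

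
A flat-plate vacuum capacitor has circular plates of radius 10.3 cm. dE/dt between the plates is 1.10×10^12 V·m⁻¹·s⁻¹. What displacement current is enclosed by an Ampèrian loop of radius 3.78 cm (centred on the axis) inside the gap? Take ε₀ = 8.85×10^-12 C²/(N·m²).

I_d = ε₀ dΦ_E/dt = ε₀ πR² (dE/dt) = (8.85×10^-12)(0.03333)(1.10×10^12) = 0.3245 A through the full plate area.
Since J_d is uniform, the enclosed fraction is (r/R)² = 0.1347, giving I_d,enc = 0.0437 A.

0.0437 A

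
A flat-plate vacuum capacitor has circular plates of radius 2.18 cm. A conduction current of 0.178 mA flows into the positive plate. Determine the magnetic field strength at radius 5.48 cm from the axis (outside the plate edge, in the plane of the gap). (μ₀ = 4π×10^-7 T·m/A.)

6.50×10^-10 T

No conduction current crosses the gap, so I_d there equals the 1.78×10^-4 A in the leads.
Outside the plates the loop encloses all of I_d, so B·2πr = μ₀ I_d and B = 6.50×10^-10 T.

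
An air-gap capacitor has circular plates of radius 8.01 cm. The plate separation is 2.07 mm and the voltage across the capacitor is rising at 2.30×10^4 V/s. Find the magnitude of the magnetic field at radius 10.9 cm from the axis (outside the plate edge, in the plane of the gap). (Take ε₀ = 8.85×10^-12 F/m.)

With E = V/d, dE/dt = 1.111×10^7 V/(m·s) and πR² = 0.02016 m², giving I_d = ε₀ πR² dE/dt = 1.982×10^-6 A.
With r > R the enclosed displacement current is the full I_d; B = μ₀ I_d / (2πr) = 3.64×10^-12 T.

3.64×10^-12 T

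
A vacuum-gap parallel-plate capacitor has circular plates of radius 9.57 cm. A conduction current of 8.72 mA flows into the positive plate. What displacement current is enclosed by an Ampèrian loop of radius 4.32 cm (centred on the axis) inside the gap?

1.78×10^-3 A

Between the plates the displacement current equals the wire current: I_d = 8.72 mA = 8.72×10^-3 A.
The field is uniform, so I_d,enc = I_d (r/R)² = (8.72×10^-3)(4.32/9.57)² = 1.78×10^-3 A.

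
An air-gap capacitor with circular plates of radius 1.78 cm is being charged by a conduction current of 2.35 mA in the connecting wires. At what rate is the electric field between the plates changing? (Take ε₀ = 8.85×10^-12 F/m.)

2.67×10^11 V/(m·s)

Charge continuity gives I_d = I = 2.35×10^-3 A between the plates.
Then dE/dt = I_d/(ε₀A) = 2.67×10^11 V/(m·s).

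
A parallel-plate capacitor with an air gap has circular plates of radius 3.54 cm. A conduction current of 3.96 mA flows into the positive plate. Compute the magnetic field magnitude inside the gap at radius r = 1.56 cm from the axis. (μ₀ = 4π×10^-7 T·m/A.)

9.86×10^-9 T

No conduction current crosses the gap, so I_d there equals the 3.96×10^-3 A in the leads.
∮B·dl = μ₀ I_d,enc with I_d,enc = I_d r²/R² = 7.690×10^-4 A; so B = μ₀ I_d,enc/(2πr) = 9.86×10^-9 T.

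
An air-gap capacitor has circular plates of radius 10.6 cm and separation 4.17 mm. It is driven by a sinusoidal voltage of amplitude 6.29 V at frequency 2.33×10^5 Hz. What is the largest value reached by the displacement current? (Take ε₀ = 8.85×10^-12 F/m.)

C = ε₀A/d = (8.85×10^-12)(0.03530)/(4.17×10^-3) = 7.492×10^-11 F; ω = 2πf = 1.464×10^6 rad/s.
I_d = C dV/dt, so |I_d|_max = C V₀ ω = (7.492×10^-11)(6.29)(1.464×10^6) = 6.90×10^-4 A.

6.90×10^-4 A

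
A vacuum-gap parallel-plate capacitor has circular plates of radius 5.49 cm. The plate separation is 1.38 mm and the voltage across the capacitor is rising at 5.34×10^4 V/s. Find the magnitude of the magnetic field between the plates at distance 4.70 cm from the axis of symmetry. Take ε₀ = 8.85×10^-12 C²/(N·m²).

1.01×10^-11 T

With E = V/d, dE/dt = 3.870×10^7 V/(m·s) and πR² = 9.469×10^-3 m², giving I_d = ε₀ πR² dE/dt = 3.243×10^-6 A.
For r < R the Ampère–Maxwell law gives B(2πr) = μ₀ I_d (r²/R²), so B = μ₀ I_d r/(2πR²) = (4π×10^-7)(3.243×10^-6)(0.0470)/(2π·0.0549²) = 1.01×10^-11 T.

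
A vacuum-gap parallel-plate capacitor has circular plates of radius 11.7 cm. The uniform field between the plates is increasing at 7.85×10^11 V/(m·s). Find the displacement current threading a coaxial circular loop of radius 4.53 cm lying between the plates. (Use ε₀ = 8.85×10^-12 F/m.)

0.0448 A

I_d = ε₀ dΦ_E/dt = ε₀ πR² (dE/dt) = (8.85×10^-12)(0.04301)(7.85×10^11) = 0.2988 A through the full plate area.
Since J_d is uniform, the enclosed fraction is (r/R)² = 0.1499, giving I_d,enc = 0.0448 A.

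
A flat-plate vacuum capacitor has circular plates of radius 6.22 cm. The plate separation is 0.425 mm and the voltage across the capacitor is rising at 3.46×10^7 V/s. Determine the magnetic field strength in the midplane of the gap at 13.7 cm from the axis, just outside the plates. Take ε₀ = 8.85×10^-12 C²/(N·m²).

1.28×10^-8 T

With E = V/d, dE/dt = 8.141×10^10 V/(m·s) and πR² = 0.01215 m², giving I_d = ε₀ πR² dE/dt = 8.754×10^-3 A.
Outside the plates the loop encloses all of I_d, so B·2πr = μ₀ I_d and B = 1.28×10^-8 T.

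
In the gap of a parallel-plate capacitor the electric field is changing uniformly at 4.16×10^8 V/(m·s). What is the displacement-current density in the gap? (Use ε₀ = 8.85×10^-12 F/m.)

3.68×10^-3 A/m²

The displacement-current density is ε₀ ∂E/∂t = (8.85×10^-12)(4.16×10^8) = 3.68×10^-3 A/m².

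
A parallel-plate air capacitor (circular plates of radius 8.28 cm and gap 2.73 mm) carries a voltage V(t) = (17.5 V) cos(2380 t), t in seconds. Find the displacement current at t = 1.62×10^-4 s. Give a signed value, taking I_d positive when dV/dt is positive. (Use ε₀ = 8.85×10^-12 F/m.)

dE/dt = (V₀ω/d)·−sin(ωt) with ωt = 0.38556 rad: (17.5)(2380)(-0.3761)/(2.73×10^-3) = -5.738×10^6 V/(m·s).
I_d = ε₀ A dE/dt = (8.85×10^-12)(0.02154)(-5.738×10^6) = -1.09×10^-6 A.

-1.09×10^-6 A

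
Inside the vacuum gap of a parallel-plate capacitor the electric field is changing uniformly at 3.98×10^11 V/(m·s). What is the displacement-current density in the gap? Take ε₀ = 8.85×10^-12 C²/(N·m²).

3.52 A/m²

The displacement-current density is ε₀ ∂E/∂t = (8.85×10^-12)(3.98×10^11) = 3.52 A/m².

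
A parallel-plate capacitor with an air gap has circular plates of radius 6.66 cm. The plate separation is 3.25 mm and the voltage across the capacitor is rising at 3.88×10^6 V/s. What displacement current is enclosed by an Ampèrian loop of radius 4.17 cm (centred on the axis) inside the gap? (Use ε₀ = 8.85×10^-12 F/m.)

I_d = C dV/dt with C = ε₀πR²/d = 3.793×10^-11 F, so I_d = (3.793×10^-11)(3.88×10^6) = 1.472×10^-4 A.
Through an area πr² the displacement current is I_d·(πr²/πR²) = I_d (r/R)² = 5.77×10^-5 A.

5.77×10^-5 A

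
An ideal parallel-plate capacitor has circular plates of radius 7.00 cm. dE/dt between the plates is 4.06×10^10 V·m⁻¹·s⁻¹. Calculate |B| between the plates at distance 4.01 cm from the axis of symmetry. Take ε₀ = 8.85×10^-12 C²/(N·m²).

9.05×10^-9 T

Total displacement current: I_d = ε₀(πR²)(dE/dt) = (8.85×10^-12)(0.01539)(4.06×10^10) = 5.530×10^-3 A.
For r < R the Ampère–Maxwell law gives B(2πr) = μ₀ I_d (r²/R²), so B = μ₀ I_d r/(2πR²) = (4π×10^-7)(5.530×10^-3)(0.0401)/(2π·0.0700²) = 9.05×10^-9 T.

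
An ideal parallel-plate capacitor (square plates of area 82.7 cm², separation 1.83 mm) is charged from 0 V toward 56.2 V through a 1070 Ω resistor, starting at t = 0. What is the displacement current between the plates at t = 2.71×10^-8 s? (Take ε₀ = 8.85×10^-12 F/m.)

C = ε₀A/d = (8.85×10^-12)(8.27×10^-3)/(1.83×10^-3) = 3.999×10^-11 F, so τ = RC = 4.279×10^-8 s.
The conduction current is I(t) = (V₀/R) e^(−t/τ), and the displacement current between the plates equals it.
t/τ = 0.6333; I_d = (56.2/1070) · e^(−0.6333) = (0.05252)(0.5308) = 0.0279 A.

0.0279 A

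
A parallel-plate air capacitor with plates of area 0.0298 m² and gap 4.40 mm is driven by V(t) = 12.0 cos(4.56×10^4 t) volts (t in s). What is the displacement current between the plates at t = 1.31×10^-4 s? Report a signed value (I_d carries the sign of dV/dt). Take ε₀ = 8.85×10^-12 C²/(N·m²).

9.99×10^-6 A

dE/dt = (V₀ω/d)·−sin(ωt) with ωt = 5.9736 rad: (12.0)(4.56×10^4)(0.3047)/(4.40×10^-3) = 3.789×10^7 V/(m·s).
I_d = ε₀ A dE/dt = (8.85×10^-12)(0.0298)(3.789×10^7) = 9.99×10^-6 A.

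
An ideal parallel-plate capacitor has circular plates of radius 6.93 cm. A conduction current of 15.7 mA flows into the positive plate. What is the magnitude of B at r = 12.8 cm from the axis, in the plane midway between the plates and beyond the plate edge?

2.45×10^-8 T

No conduction current crosses the gap, so I_d there equals the 0.0157 A in the leads.
Outside the plates the loop encloses all of I_d, so B·2πr = μ₀ I_d and B = 2.45×10^-8 T.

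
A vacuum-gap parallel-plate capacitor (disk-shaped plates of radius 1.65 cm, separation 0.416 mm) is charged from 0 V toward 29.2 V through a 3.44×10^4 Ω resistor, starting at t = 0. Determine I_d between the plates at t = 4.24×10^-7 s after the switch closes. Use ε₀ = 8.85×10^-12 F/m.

4.31×10^-4 A

C = ε₀A/d = (8.85×10^-12)(8.553×10^-4)/(4.16×10^-4) = 1.820×10^-11 F, so τ = RC = 6.261×10^-7 s.
The conduction current is I(t) = (V₀/R) e^(−t/τ), and the displacement current between the plates equals it.
t/τ = 0.6772; I_d = (29.2/3.44×10^4) · e^(−0.6772) = (8.488×10^-4)(0.5080) = 4.31×10^-4 A.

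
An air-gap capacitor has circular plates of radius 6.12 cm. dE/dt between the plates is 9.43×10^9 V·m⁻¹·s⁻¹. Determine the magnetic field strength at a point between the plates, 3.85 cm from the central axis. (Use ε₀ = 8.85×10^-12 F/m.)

Total displacement current: I_d = ε₀(πR²)(dE/dt) = (8.85×10^-12)(0.01177)(9.43×10^9) = 9.823×10^-4 A.
For r < R the Ampère–Maxwell law gives B(2πr) = μ₀ I_d (r²/R²), so B = μ₀ I_d r/(2πR²) = (4π×10^-7)(9.823×10^-4)(0.0385)/(2π·0.0612²) = 2.02×10^-9 T.

2.02×10^-9 T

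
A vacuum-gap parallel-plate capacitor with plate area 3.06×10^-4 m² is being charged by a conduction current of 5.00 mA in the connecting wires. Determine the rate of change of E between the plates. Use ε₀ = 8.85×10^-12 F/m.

1.85×10^12 V/(m·s)

Charge continuity gives I_d = I = 5.00×10^-3 A between the plates.
Since I_d = ε₀ A dE/dt, dE/dt = I_d/(ε₀A) = (5.00×10^-3)/((8.85×10^-12)(3.06×10^-4)) = 1.85×10^12 V/(m·s).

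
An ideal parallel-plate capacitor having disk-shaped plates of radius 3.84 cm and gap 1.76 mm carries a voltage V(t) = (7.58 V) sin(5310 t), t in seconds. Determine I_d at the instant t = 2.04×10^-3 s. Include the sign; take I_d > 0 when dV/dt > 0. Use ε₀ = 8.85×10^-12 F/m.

C = ε₀A/d = (8.85×10^-12)(4.632×10^-3)/(1.76×10^-3) = 2.329×10^-11 F. dV/dt = V₀ω·cos(ωt); at ωt = 10.8324 rad this factor is -0.1625.
I_d = C dV/dt = (2.329×10^-11)(7.58)(5310)(-0.1625) = -1.52×10^-7 A.

-1.52×10^-7 A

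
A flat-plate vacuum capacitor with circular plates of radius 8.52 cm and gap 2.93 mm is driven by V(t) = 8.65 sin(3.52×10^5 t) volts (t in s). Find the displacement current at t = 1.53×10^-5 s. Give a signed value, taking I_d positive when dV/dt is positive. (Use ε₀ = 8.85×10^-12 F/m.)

dE/dt = (V₀ω/d)·cos(ωt) with ωt = 5.3856 rad: (8.65)(3.52×10^5)(0.6235)/(2.93×10^-3) = 6.479×10^8 V/(m·s).
I_d = ε₀ A dE/dt = (8.85×10^-12)(0.02280)(6.479×10^8) = 1.31×10^-4 A.

1.31×10^-4 A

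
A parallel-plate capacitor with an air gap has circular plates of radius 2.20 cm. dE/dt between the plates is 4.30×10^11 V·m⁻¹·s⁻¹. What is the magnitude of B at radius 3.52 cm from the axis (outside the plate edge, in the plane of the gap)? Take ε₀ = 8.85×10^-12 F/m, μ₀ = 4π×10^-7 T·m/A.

3.29×10^-8 T

Through the whole plate area (πR² = 1.521×10^-3 m²), I_d = ε₀ πR² dE/dt = 5.788×10^-3 A.
For r ≥ R the full I_d is enclosed: B = μ₀ I_d/(2πr) = (4π×10^-7)(5.788×10^-3)/(2π·0.0352) = 3.29×10^-8 T.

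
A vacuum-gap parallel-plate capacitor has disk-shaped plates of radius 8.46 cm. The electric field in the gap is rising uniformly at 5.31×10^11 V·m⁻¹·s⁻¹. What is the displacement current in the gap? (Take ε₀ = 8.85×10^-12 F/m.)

0.106 A

With a uniform field, Φ_E = EA, so I_d = ε₀ A dE/dt = 0.106 A.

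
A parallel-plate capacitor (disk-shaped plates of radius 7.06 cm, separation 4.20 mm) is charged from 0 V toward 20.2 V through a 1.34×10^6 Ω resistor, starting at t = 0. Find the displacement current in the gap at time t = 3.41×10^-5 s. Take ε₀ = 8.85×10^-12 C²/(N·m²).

6.97×10^-6 A

C = ε₀A/d = (8.85×10^-12)(0.01566)/(4.20×10^-3) = 3.300×10^-11 F and τ = RC = 4.422×10^-5 s. I_d in the gap equals the RC charging current.
I_d(t) = (V₀/R) e^(−t/τ) = 1.507×10^-5 · e^(−0.7711) = 6.97×10^-6 A.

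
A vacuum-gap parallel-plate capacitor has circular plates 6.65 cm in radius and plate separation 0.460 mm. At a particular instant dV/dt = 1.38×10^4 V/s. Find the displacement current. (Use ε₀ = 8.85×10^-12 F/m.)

3.69×10^-6 A

E = V/d so dE/dt = (dV/dt)/d = 3.000×10^7 V/(m·s), and I_d = ε₀ A dE/dt = (8.85×10^-12)(0.01389)(3.000×10^7) = 3.69×10^-6 A.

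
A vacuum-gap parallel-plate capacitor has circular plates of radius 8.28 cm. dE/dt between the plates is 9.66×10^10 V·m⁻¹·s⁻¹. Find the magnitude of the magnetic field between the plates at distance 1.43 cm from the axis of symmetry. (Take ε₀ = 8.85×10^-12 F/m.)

I_d = ε₀ dΦ_E/dt = ε₀ πR² (dE/dt) = (8.85×10^-12)(0.02154)(9.66×10^10) = 0.01841 A through the full plate area.
For r < R the Ampère–Maxwell law gives B(2πr) = μ₀ I_d (r²/R²), so B = μ₀ I_d r/(2πR²) = (4π×10^-7)(0.01841)(0.0143)/(2π·0.0828²) = 7.68×10^-9 T.

7.68×10^-9 T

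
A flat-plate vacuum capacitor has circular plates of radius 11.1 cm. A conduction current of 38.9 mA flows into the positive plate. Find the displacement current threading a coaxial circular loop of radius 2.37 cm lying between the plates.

By continuity the displacement current in the gap matches the conduction current: I_d = 0.0389 A.
Since J_d is uniform, the enclosed fraction is (r/R)² = 0.04559, giving I_d,enc = 1.77×10^-3 A.

1.77×10^-3 A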